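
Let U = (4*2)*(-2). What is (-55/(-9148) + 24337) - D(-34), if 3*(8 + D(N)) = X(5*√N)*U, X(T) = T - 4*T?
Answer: 222708115/9148 - 80*I*√34 ≈ 24345.0 - 466.48*I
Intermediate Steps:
U = -16 (U = 8*(-2) = -16)
X(T) = -3*T
D(N) = -8 + 80*√N (D(N) = -8 + (-15*√N*(-16))/3 = -8 + (240*√N)/3 = -8 + 80*√N)
(-55/(-9148) + 24337) - D(-34) = (-55/(-9148) + 24337) - (-8 + 80*√(-34)) = (-55*(-1/9148) + 24337) - (-8 + 80*(I*√34)) = (55/9148 + 24337) - (-8 + 80*I*√34) = 222634931/9148 + (8 - 80*I*√34) = 222708115/9148 - 80*I*√34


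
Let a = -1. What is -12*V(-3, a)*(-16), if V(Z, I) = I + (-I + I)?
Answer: -192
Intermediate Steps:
V(Z, I) = I (V(Z, I) = I + 0 = I)
-12*V(-3, a)*(-16) = -12*(-1)*(-16) = 12*(-16) = -192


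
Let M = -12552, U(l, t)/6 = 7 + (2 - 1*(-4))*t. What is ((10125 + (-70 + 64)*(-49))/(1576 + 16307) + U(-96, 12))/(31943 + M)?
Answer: 2828987/115589751 ≈ 0.024474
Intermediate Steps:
U(l, t) = 42 + 36*t (U(l, t) = 6*(7 + (2 - 1*(-4))*t) = 6*(7 + (2 + 4)*t) = 6*(7 + 6*t) = 42 + 36*t)
((10125 + (-70 + 64)*(-49))/(1576 + 16307) + U(-96, 12))/(31943 + M) = ((10125 + (-70 + 64)*(-49))/(1576 + 16307) + (42 + 36*12))/(31943 - 12552) = ((10125 - 6*(-49))/17883 + (42 + 432))/19391 = ((10125 + 294)*(1/17883) + 474)*(1/19391) = (10419*(1/17883) + 474)*(1/19391) = (3473/5961 + 474)*(1/19391) = (2828987/5961)*(1/19391) = 2828987/115589751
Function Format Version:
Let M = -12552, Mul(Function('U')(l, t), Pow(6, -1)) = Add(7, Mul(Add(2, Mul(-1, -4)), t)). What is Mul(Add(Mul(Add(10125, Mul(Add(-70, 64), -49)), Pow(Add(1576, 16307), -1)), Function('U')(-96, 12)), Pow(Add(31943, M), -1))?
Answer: Rational(2828987, 115589751) ≈ 0.024474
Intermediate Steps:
Function('U')(l, t) = Add(42, Mul(36, t)) (Function('U')(l, t) = Mul(6, Add(7, Mul(Add(2, Mul(-1, -4)), t))) = Mul(6, Add(7, Mul(Add(2, 4), t))) = Mul(6, Add(7, Mul(6, t))) = Add(42, Mul(36, t)))
Mul(Add(Mul(Add(10125, Mul(Add(-70, 64), -49)), Pow(Add(1576, 16307), -1)), Function('U')(-96, 12)), Pow(Add(31943, M), -1)) = Mul(Add(Mul(Add(10125, Mul(Add(-70, 64), -49)), Pow(Add(1576, 16307), -1)), Add(42, Mul(36, 12))), Pow(Add(31943, -12552), -1)) = Mul(Add(Mul(Add(10125, Mul(-6, -49)), Pow(17883, -1)), Add(42, 432)), Pow(19391, -1)) = Mul(Add(Mul(Add(10125, 294), Rational(1, 17883)), 474), Rational(1, 19391)) = Mul(Add(Mul(10419, Rational(1, 17883)), 474), Rational(1, 19391)) = Mul(Add(Rational(3473, 5961), 474), Rational(1, 19391)) = Mul(Rational(2828987, 5961), Rational(1, 19391)) = Rational(2828987, 115589751)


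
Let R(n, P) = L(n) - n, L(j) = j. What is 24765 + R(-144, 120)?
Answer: 24765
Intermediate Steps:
R(n, P) = 0 (R(n, P) = n - n = 0)
24765 + R(-144, 120) = 24765 + 0 = 24765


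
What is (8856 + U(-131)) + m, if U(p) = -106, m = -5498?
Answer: 3252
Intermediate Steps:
(8856 + U(-131)) + m = (8856 - 106) - 5498 = 8750 - 5498 = 3252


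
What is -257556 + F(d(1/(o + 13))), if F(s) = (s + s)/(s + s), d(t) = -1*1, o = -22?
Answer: -257555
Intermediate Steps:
d(t) = -1
F(s) = 1 (F(s) = (2*s)/((2*s)) = (2*s)*(1/(2*s)) = 1)
-257556 + F(d(1/(o + 13))) = -257556 + 1 = -257555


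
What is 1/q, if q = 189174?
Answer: 1/189174 ≈ 5.2861e-6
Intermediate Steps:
1/q = 1/189174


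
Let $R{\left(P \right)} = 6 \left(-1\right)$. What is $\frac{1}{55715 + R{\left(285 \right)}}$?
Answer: $\frac{1}{55709} \approx 1.795 \cdot 10^{-5}$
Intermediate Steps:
$R{\left(P \right)} = -6$
$\frac{1}{55715 + R{\left(285 \right)}} = \frac{1}{55715 - 6} = \frac{1}{55709}$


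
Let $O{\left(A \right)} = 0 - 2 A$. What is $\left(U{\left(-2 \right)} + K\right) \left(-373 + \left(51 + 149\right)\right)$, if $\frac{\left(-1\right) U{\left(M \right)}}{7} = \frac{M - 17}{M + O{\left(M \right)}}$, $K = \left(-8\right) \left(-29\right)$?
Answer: $- \frac{103281}{2} \approx -51641.0$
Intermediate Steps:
$K = 232$
$O{\left(A \right)} = - 2 A$
$U{\left(M \right)} = \frac{7 \left(-17 + M\right)}{M}$ ($U{\left(M \right)} = - 7 \frac{M - 17}{M - 2 M} = - 7 \frac{-17 + M}{\left(-1\right) M} = - 7 \left(-17 + M\right) \left(- \frac{1}{M}\right) = - 7 \left(- \frac{-17 + M}{M}\right) = \frac{7 \left(-17 + M\right)}{M}$)
$\left(U{\left(-2 \right)} + K\right) \left(-373 + \left(51 + 149\right)\right) = \left(\left(7 - \frac{119}{-2}\right) + 232\right) \left(-373 + \left(51 + 149\right)\right) = \left(\left(7 - - \frac{119}{2}\right) + 232\right) \left(-373 + 200\right) = \left(\left(7 + \frac{119}{2}\right) + 232\right) \left(-173\right) = \left(\frac{133}{2} + 232\right) \left(-173\right) = \frac{597}{2} \left(-173\right) = - \frac{103281}{2}$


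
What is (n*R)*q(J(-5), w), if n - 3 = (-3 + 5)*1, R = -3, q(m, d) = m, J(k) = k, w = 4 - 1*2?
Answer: 75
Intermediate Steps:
w = 2 (w = 4 - 2 = 2)
n = 5 (n = 3 + (-3 + 5)*1 = 3 + 2*1 = 3 + 2 = 5)
(n*R)*q(J(-5), w) = (5*(-3))*(-5) = -15*(-5) = 75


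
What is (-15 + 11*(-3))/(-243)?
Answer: 16/81 ≈ 0.19753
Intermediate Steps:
(-15 + 11*(-3))/(-243) = (-15 - 33)*(-1/243) = -48*(-1/243) = 16/81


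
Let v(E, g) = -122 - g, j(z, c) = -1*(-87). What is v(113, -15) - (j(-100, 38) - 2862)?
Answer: 2668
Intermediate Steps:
j(z, c) = 87
v(113, -15) - (j(-100, 38) - 2862) = (-122 - 1*(-15)) - (87 - 2862) = (-122 + 15) - 1*(-2775) = -107 + 2775 = 2668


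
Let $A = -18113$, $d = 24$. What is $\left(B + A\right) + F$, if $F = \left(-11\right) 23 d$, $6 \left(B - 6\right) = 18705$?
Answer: $- \frac{42123}{2} \approx -21062.0$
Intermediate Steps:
$B = \frac{6247}{2}$ ($B = 6 + \frac{1}{6} \cdot 18705 = 6 + \frac{6235}{2} = \frac{6247}{2} \approx 3123.5$)
$F = -6072$ ($F = \left(-11\right) 23 \cdot 24 = \left(-253\right) 24 = -6072$)
$\left(B + A\right) + F = \left(\frac{6247}{2} - 18113\right) - 6072 = - \frac{29979}{2} - 6072 = - \frac{42123}{2}$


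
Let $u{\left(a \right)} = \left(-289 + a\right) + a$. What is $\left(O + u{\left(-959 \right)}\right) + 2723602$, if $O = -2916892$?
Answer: $-195497$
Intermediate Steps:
$u{\left(a \right)} = -289 + 2 a$
$\left(O + u{\left(-959 \right)}\right) + 2723602 = \left(-2916892 + \left(-289 + 2 \left(-959\right)\right)\right) + 2723602 = \left(-2916892 - 2207\right) + 2723602 = -2919099 + 2723602 = -195497$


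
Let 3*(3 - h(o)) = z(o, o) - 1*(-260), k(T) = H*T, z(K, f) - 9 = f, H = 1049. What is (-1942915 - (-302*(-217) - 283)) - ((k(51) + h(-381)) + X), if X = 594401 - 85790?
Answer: -7710949/3 ≈ -2.5703e+6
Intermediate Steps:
z(K, f) = 9 + f
k(T) = 1049*T
X = 508611
h(o) = -260/3 - o/3 (h(o) = 3 - ((9 + o) - 1*(-260))/3 = 3 - ((9 + o) + 260)/3 = 3 - (269 + o)/3 = 3 + (-269/3 - o/3) = -260/3 - o/3)
(-1942915 - (-302*(-217) - 283)) - ((k(51) + h(-381)) + X) = (-1942915 - (-302*(-217) - 283)) - ((1049*51 + (-260/3 - ⅓*(-381))) + 508611) = (-1942915 - (65534 - 283)) - ((53499 + (-260/3 + 127)) + 508611) = (-1942915 - 1*65251) - ((53499 + 121/3) + 508611) = (-1942915 - 65251) - (160618/3 + 508611) = -2008166 - 1*1686451/3 = -2008166 - 1686451/3 = -7710949/3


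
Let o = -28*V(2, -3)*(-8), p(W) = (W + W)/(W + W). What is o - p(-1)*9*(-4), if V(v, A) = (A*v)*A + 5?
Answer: 5188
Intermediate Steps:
p(W) = 1 (p(W) = (2*W)/((2*W)) = (2*W)*(1/(2*W)) = 1)
V(v, A) = 5 + v*A² (V(v, A) = v*A² + 5 = 5 + v*A²)
o = 5152 (o = -28*(5 + 2*(-3)²)*(-8) = -28*(5 + 2*9)*(-8) = -28*(5 + 18)*(-8) = -28*23*(-8) = -644*(-8) = 5152)
o - p(-1)*9*(-4) = 5152 - 1*9*(-4) = 5152 - 9*(-4) = 5152 - 1*(-36) = 5152 + 36 = 5188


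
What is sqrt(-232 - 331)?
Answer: I*sqrt(563) ≈ 23.728*I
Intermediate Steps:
sqrt(-232 - 331) = sqrt(-563) = I*sqrt(563)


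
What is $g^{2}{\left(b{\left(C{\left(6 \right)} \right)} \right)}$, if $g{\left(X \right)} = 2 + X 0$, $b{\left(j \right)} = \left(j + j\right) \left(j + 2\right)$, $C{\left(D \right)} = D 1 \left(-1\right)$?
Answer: $4$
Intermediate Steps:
$C{\left(D \right)} = - D$ ($C{\left(D \right)} = D \left(-1\right) = - D$)
$b{\left(j \right)} = 2 j \left(2 + j\right)$
$g{\left(X \right)} = 2$ ($g{\left(X \right)} = 2 + 0 = 2$)
$g^{2}{\left(b{\left(C{\left(6 \right)} \right)} \right)} = 2^{2} = 4$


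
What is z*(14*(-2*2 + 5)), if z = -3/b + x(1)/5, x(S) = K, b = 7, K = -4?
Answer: -86/5 ≈ -17.200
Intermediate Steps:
x(S) = -4
z = -43/35 (z = -3/7 - 4/5 = -3*⅐ - 4*⅕ = -3/7 - ⅘ = -43/35 ≈ -1.2286)
z*(14*(-2*2 + 5)) = -86*(-2*2 + 5)/5 = -86*(-4 + 5)/5 = -86/5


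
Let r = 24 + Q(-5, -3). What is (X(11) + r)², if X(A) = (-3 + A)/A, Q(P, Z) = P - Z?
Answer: 62500/121 ≈ 516.53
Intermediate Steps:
X(A) = (-3 + A)/A
r = 22 (r = 24 + (-5 - 1*(-3)) = 24 + (-5 + 3) = 24 - 2 = 22)
(X(11) + r)² = ((-3 + 11)/11 + 22)² = ((1/11)*8 + 22)² = (8/11 + 22)² = (250/11)² = 62500/121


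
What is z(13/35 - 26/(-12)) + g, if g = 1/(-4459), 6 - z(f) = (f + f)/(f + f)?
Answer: 22294/4459 ≈ 4.9998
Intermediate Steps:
z(f) = 5 (z(f) = 6 - (f + f)/(f + f) = 6 - 2*f/(2*f) = 6 - 2*f*1/(2*f) = 6 - 1*1 = 6 - 1 = 5)
g = -1/4459 ≈ -0.00022427
z(13/35 - 26/(-12)) + g = 5 - 1/4459 = 22294/4459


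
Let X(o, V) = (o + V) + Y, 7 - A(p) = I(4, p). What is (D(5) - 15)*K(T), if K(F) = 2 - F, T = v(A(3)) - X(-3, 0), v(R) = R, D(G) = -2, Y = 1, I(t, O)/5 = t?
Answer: -221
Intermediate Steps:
I(t, O) = 5*t
A(p) = -13 (A(p) = 7 - 5*4 = 7 - 1*20 = 7 - 20 = -13)
X(o, V) = 1 + V + o (X(o, V) = (o + V) + 1 = (V + o) + 1 = 1 + V + o)
T = -11 (T = -13 - (1 + 0 - 3) = -13 - 1*(-2) = -13 + 2 = -11)
(D(5) - 15)*K(T) = (-2 - 15)*(2 - 1*(-11)) = -17*(2 + 11) = -17*13 = -221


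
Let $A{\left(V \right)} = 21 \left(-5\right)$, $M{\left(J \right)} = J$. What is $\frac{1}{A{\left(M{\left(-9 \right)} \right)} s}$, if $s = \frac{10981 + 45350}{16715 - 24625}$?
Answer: $\frac{226}{168993} \approx 0.0013373$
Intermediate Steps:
$A{\left(V \right)} = -105$
$s = - \frac{56331}{7910}$ ($s = \frac{56331}{-7910} = 56331 \left(- \frac{1}{7910}\right) = - \frac{56331}{7910} \approx -7.1215$)
$\frac{1}{A{\left(M{\left(-9 \right)} \right)} s} = \frac{1}{\left(-105\right) \left(- \frac{56331}{7910}\right)} = \left(- \frac{1}{105}\right) \left(- \frac{7910}{56331}\right) = \frac{226}{168993}$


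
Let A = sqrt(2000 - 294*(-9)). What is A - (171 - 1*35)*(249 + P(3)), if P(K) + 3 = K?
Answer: -33864 + sqrt(4646) ≈ -33796.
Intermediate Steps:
P(K) = -3 + K
A = sqrt(4646) (A = sqrt(2000 + 2646) = sqrt(4646) ≈ 68.162)
A - (171 - 1*35)*(249 + P(3)) = sqrt(4646) - (171 - 1*35)*(249 + (-3 + 3)) = sqrt(4646) - (171 - 35)*(249 + 0) = sqrt(4646) - 136*249 = sqrt(4646) - 1*33864 = sqrt(4646) - 33864 = -33864 + sqrt(4646)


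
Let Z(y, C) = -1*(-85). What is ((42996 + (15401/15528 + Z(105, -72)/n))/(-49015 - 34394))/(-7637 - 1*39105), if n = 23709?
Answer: 1758831998309/159480083764417584 ≈ 1.1029e-5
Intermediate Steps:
Z(y, C) = 85
((42996 + (15401/15528 + Z(105, -72)/n))/(-49015 - 34394))/(-7637 - 1*39105) = ((42996 + (15401/15528 + 85/23709))/(-49015 - 34394))/(-7637 - 1*39105) = ((42996 + (15401*(1/15528) + 85*(1/23709)))/(-83409))/(-7637 - 39105) = ((42996 + (15401/15528 + 85/23709))*(-1/83409))/(-46742) = ((42996 + 40718021/40905928)*(-1/83409))*(-1/46742) = ((1758831998309/40905928)*(-1/83409))*(-1/46742) = -1758831998309/3411922548552*(-1/46742) = 1758831998309/159480083764417584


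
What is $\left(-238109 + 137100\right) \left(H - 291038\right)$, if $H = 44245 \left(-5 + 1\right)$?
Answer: $47274030162$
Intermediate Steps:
$H = -176980$ ($H = 44245 \left(-4\right) = -176980$)
$\left(-238109 + 137100\right) \left(H - 291038\right) = \left(-238109 + 137100\right) \left(-176980 - 291038\right) = \left(-101009\right) \left(-468018\right) = 47274030162$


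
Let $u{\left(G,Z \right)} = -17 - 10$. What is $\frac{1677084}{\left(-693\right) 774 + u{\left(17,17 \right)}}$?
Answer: $- \frac{559028}{178803} \approx -3.1265$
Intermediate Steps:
$u{\left(G,Z \right)} = -27$ ($u{\left(G,Z \right)} = -17 - 10 = -27$)
$\frac{1677084}{\left(-693\right) 774 + u{\left(17,17 \right)}} = \frac{1677084}{\left(-693\right) 774 - 27} = \frac{1677084}{-536382 - 27} = \frac{1677084}{-536409} = 1677084 \left(- \frac{1}{536409}\right) = - \frac{559028}{178803}$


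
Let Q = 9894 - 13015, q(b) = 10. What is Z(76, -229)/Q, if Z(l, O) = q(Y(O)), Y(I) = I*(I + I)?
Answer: -10/3121 ≈ -0.0032041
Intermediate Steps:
Y(I) = 2*I**2 (Y(I) = I*(2*I) = 2*I**2)
Z(l, O) = 10
Q = -3121
Z(76, -229)/Q = 10/(-3121) = 10*(-1/3121) = -10/3121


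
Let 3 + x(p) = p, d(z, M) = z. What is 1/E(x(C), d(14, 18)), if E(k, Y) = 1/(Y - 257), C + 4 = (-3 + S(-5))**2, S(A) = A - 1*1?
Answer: -243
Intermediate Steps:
S(A) = -1 + A (S(A) = A - 1 = -1 + A)
C = 77 (C = -4 + (-3 + (-1 - 5))**2 = -4 + (-3 - 6)**2 = -4 + (-9)**2 = -4 + 81 = 77)
x(p) = -3 + p
E(k, Y) = 1/(-257 + Y)
1/E(x(C), d(14, 18)) = 1/(1/(-257 + 14)) = 1/(1/(-243)) = 1/(-1/243) = -243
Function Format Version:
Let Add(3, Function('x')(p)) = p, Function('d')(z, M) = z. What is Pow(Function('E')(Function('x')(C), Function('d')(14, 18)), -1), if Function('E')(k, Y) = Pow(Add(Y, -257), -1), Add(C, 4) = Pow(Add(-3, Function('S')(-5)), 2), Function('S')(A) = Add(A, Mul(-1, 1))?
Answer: -243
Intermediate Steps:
Function('S')(A) = Add(-1, A) (Function('S')(A) = Add(A, -1) = Add(-1, A))
C = 77 (C = Add(-4, Pow(Add(-3, Add(-1, -5)), 2)) = Add(-4, Pow(Add(-3, -6), 2)) = Add(-4, Pow(-9, 2)) = Add(-4, 81) = 77)
Function('x')(p) = Add(-3, p)
Function('E')(k, Y) = Pow(Add(-257, Y), -1)
Pow(Function('E')(Function('x')(C), Function('d')(14, 18)), -1) = Pow(Pow(Add(-257, 14), -1), -1) = Pow(Pow(-243, -1), -1) = Pow(Rational(-1, 243), -1) = -243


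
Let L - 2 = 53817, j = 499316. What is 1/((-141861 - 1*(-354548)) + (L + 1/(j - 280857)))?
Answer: 218459/58220634255 ≈ 3.7523e-6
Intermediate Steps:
L = 53819 (L = 2 + 53817 = 53819)
1/((-141861 - 1*(-354548)) + (L + 1/(j - 280857))) = 1/((-141861 - 1*(-354548)) + (53819 + 1/(499316 - 280857))) = 1/((-141861 + 354548) + (53819 + 1/218459)) = 1/(212687 + (53819 + 1/218459)) = 1/(212687 + 11757244922/218459) = 1/(58220634255/218459) = 218459/58220634255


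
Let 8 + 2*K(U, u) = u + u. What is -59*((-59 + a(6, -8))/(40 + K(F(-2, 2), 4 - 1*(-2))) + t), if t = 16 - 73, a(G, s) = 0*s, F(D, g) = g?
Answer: 144727/42 ≈ 3445.9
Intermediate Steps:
a(G, s) = 0
K(U, u) = -4 + u (K(U, u) = -4 + (u + u)/2 = -4 + (2*u)/2 = -4 + u)
t = -57
-59*((-59 + a(6, -8))/(40 + K(F(-2, 2), 4 - 1*(-2))) + t) = -59*((-59 + 0)/(40 + (-4 + (4 - 1*(-2)))) - 57) = -59*(-59/(40 + (-4 + (4 + 2))) - 57) = -59*(-59/(40 + (-4 + 6)) - 57) = -59*(-59/(40 + 2) - 57) = -59*(-59/42 - 57) = -59*(-2453/42) = 144727/42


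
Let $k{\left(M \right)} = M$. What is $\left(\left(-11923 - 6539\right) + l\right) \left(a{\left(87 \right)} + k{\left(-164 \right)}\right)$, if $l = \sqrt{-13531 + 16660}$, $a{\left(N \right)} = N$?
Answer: $1421574 - 77 \sqrt{3129} \approx 1.4173 \cdot 10^{6}$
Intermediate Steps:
$l = \sqrt{3129} \approx 55.937$
$\left(\left(-11923 - 6539\right) + l\right) \left(a{\left(87 \right)} + k{\left(-164 \right)}\right) = \left(\left(-11923 - 6539\right) + \sqrt{3129}\right) \left(87 - 164\right) = \left(\left(-11923 - 6539\right) + \sqrt{3129}\right) \left(-77\right) = \left(-18462 + \sqrt{3129}\right) \left(-77\right) = 1421574 - 77 \sqrt{3129}$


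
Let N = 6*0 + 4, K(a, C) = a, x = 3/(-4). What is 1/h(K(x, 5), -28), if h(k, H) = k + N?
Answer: 4/13 ≈ 0.30769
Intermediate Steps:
x = -¾ (x = 3*(-¼) = -¾ ≈ -0.75000)
N = 4 (N = 0 + 4 = 4)
h(k, H) = 4 + k (h(k, H) = k + 4 = 4 + k)
1/h(K(x, 5), -28) = 1/(4 - ¾) = 1/(13/4) = 4/13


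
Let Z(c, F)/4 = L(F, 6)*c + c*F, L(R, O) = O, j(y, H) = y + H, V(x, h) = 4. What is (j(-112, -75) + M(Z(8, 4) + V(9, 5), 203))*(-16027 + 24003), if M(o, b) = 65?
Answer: -973072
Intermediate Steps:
j(y, H) = H + y
Z(c, F) = 24*c + 4*F*c (Z(c, F) = 4*(6*c + c*F) = 4*(6*c + F*c) = 24*c + 4*F*c)
(j(-112, -75) + M(Z(8, 4) + V(9, 5), 203))*(-16027 + 24003) = ((-75 - 112) + 65)*(-16027 + 24003) = (-187 + 65)*7976 = -122*7976 = -973072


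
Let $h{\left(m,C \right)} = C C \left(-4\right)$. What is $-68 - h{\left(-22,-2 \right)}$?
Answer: $-52$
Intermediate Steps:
$h{\left(m,C \right)} = - 4 C^{2}$ ($h{\left(m,C \right)} = C^{2} \left(-4\right) = - 4 C^{2}$)
$-68 - h{\left(-22,-2 \right)} = -68 - - 4 \left(-2\right)^{2} = -68 - \left(-4\right) 4 = -68 - -16 = -68 + 16 = -52$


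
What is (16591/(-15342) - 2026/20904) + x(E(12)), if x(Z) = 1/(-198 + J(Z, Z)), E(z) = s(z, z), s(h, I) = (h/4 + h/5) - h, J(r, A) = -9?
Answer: -2181840235/1844077716 ≈ -1.1832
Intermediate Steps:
s(h, I) = -11*h/20 (s(h, I) = (h*(¼) + h*(⅕)) - h = (h/4 + h/5) - h = 9*h/20 - h = -11*h/20)
E(z) = -11*z/20
x(Z) = -1/207 (x(Z) = 1/(-198 - 9) = 1/(-207) = -1/207)
(16591/(-15342) - 2026/20904) + x(E(12)) = (16591/(-15342) - 2026/20904) - 1/207 = (16591*(-1/15342) - 2026*1/20904) - 1/207 = (-16591/15342 - 1013/10452) - 1/207 = -31491763/26725764 - 1/207 = -2181840235/1844077716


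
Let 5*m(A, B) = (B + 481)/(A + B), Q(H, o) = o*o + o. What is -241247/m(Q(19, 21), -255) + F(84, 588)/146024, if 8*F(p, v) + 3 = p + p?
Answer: -145843306963275/132005696 ≈ -1.1048e+6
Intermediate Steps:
Q(H, o) = o + o² (Q(H, o) = o² + o = o + o²)
F(p, v) = -3/8 + p/4 (F(p, v) = -3/8 + (p + p)/8 = -3/8 + (2*p)/8 = -3/8 + p/4)
m(A, B) = (481 + B)/(5*(A + B)) (m(A, B) = ((B + 481)/(A + B))/5 = ((481 + B)/(A + B))/5 = (481 + B)/(5*(A + B)))
-241247/m(Q(19, 21), -255) + F(84, 588)/146024 = -241247*5*(21*(1 + 21) - 255)/(481 - 255) + (-3/8 + (¼)*84)/146024 = -241247/((⅕)*226/(21*22 - 255)) + (-3/8 + 21)*(1/146024) = -241247/((⅕)*226/(462 - 255)) + (165/8)*(1/146024) = -241247/((⅕)*226/207) + 165/1168192 = -241247/((⅕)*(1/207)*226) + 165/1168192 = -241247/226/1035 + 165/1168192 = -241247*1035/226 + 165/1168192 = -249690645/226 + 165/1168192 = -145843306963275/132005696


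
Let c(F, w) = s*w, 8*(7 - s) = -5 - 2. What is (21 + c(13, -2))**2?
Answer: 441/16 ≈ 27.563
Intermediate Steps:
s = 63/8 (s = 7 - (-5 - 2)/8 = 7 - 1/8*(-7) = 7 + 7/8 = 63/8 ≈ 7.8750)
c(F, w) = 63*w/8
(21 + c(13, -2))**2 = (21 + (63/8)*(-2))**2 = (21 - 63/4)**2 = (21/4)**2 = 441/16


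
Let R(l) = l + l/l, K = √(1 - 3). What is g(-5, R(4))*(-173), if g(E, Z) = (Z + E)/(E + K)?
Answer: 0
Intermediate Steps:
K = I*√2 (K = √(-2) = I*√2 ≈ 1.4142*I)
R(l) = 1 + l (R(l) = l + 1 = 1 + l)
g(E, Z) = (E + Z)/(E + I*√2) (g(E, Z) = (Z + E)/(E + I*√2) = (E + Z)/(E + I*√2))
g(-5, R(4))*(-173) = ((-5 + (1 + 4))/(-5 + I*√2))*(-173) = ((-5 + 5)/(-5 + I*√2))*(-173) = (0/(-5 + I*√2))*(-173) = 0*(-173) = 0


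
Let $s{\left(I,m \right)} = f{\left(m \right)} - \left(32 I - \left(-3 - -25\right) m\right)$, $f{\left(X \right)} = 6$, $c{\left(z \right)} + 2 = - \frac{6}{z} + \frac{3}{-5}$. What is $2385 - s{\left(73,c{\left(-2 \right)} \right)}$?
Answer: $\frac{23531}{5} \approx 4706.2$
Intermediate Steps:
$c{\left(z \right)} = - \frac{13}{5} - \frac{6}{z}$ ($c{\left(z \right)} = -2 + \left(- \frac{6}{z} + \frac{3}{-5}\right) = -2 + \left(- \frac{6}{z} + 3 \left(- \frac{1}{5}\right)\right) = -2 - \left(\frac{3}{5} + \frac{6}{z}\right) = - \frac{13}{5} - \frac{6}{z}$)
$s{\left(I,m \right)} = 6 - 32 I + 22 m$ ($s{\left(I,m \right)} = 6 - \left(32 I - \left(-3 - -25\right) m\right) = 6 - \left(32 I - \left(-3 + 25\right) m\right) = 6 - \left(- 22 m + 32 I\right) = 6 - 32 I + 22 m$)
$2385 - s{\left(73,c{\left(-2 \right)} \right)} = 2385 - \left(6 - 2336 + 22 \left(- \frac{13}{5} - \frac{6}{-2}\right)\right) = 2385 - \left(6 - 2336 + 22 \left(- \frac{13}{5} - -3\right)\right) = 2385 - \left(6 - 2336 + 22 \left(- \frac{13}{5} + 3\right)\right) = 2385 - \left(6 - 2336 + 22 \cdot \frac{2}{5}\right) = 2385 - \left(6 - 2336 + \frac{44}{5}\right) = 2385 - - \frac{11606}{5} = 2385 + \frac{11606}{5} = \frac{23531}{5}$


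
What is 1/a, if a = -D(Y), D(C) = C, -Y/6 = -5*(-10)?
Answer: 1/300 ≈ 0.0033333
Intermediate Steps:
Y = -300 (Y = -(-30)*(-10) = -6*50 = -300)
a = 300 (a = -1*(-300) = 300)
1/a = 1/300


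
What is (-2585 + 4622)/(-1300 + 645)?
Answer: -2037/655 ≈ -3.1099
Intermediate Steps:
(-2585 + 4622)/(-1300 + 645) = 2037/(-655) = 2037*(-1/655) = -2037/655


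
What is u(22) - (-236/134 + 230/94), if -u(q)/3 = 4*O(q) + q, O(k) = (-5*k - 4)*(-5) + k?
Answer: -22580489/3149 ≈ -7170.7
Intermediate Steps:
O(k) = 20 + 26*k (O(k) = (-4 - 5*k)*(-5) + k = (20 + 25*k) + k = 20 + 26*k)
u(q) = -240 - 315*q (u(q) = -3*(4*(20 + 26*q) + q) = -3*((80 + 104*q) + q) = -3*(80 + 105*q) = -240 - 315*q)
u(22) - (-236/134 + 230/94) = (-240 - 315*22) - (-236/134 + 230/94) = (-240 - 6930) - (-236*1/134 + 230*(1/94)) = -7170 - (-118/67 + 115/47) = -7170 - 1*2159/3149 = -7170 - 2159/3149 = -22580489/3149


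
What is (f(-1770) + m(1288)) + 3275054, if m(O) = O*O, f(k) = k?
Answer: 4932228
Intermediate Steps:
m(O) = O²
(f(-1770) + m(1288)) + 3275054 = (-1770 + 1288²) + 3275054 = (-1770 + 1658944) + 3275054 = 1657174 + 3275054 = 4932228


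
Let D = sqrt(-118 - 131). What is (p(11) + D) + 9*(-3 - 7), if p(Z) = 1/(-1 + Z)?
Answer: -899/10 + I*sqrt(249) ≈ -89.9 + 15.78*I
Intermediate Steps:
D = I*sqrt(249) (D = sqrt(-249) = I*sqrt(249) ≈ 15.78*I)
(p(11) + D) + 9*(-3 - 7) = (1/(-1 + 11) + I*sqrt(249)) + 9*(-3 - 7) = (1/10 + I*sqrt(249)) + 9*(-10) = (1/10 + I*sqrt(249)) - 90 = -899/10 + I*sqrt(249)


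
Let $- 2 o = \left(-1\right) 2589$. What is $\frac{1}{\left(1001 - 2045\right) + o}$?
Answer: $\frac{2}{501} \approx 0.003992$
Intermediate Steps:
$o = \frac{2589}{2}$ ($o = - \frac{\left(-1\right) 2589}{2} = \left(- \frac{1}{2}\right) \left(-2589\right) = \frac{2589}{2} \approx 1294.5$)
$\frac{1}{\left(1001 - 2045\right) + o} = \frac{1}{\left(1001 - 2045\right) + \frac{2589}{2}} = \frac{1}{-1044 + \frac{2589}{2}} = \frac{1}{\frac{501}{2}} = \frac{2}{501}$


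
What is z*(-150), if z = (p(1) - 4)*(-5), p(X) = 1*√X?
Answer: -2250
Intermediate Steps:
p(X) = √X
z = 15 (z = (√1 - 4)*(-5) = (1 - 4)*(-5) = -3*(-5) = 15)
z*(-150) = 15*(-150) = -2250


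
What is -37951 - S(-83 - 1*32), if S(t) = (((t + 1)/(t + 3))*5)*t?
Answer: -2092481/56 ≈ -37366.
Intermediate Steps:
S(t) = 5*t*(1 + t)/(3 + t) (S(t) = (((1 + t)/(3 + t))*5)*t = (5*(1 + t)/(3 + t))*t = 5*t*(1 + t)/(3 + t))
-37951 - S(-83 - 1*32) = -37951 - 5*(-83 - 1*32)*(1 + (-83 - 1*32))/(3 + (-83 - 1*32)) = -37951 - 5*(-83 - 32)*(1 + (-83 - 32))/(3 + (-83 - 32)) = -37951 - 5*(-115)*(1 - 115)/(3 - 115) = -37951 - 5*(-115)*(-114)/(-112) = -37951 - 5*(-115)*(-1)*(-114)/112 = -37951 - 1*(-32775/56) = -37951 + 32775/56 = -2092481/56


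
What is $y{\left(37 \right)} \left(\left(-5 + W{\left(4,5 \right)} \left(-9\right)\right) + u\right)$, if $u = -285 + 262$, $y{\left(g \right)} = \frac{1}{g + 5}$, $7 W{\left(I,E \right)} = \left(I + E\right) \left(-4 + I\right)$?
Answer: $- \frac{2}{3} \approx -0.66667$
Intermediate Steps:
$W{\left(I,E \right)} = \frac{\left(-4 + I\right) \left(E + I\right)}{7}$ ($W{\left(I,E \right)} = \frac{\left(I + E\right) \left(-4 + I\right)}{7} = \frac{\left(E + I\right) \left(-4 + I\right)}{7} = \frac{\left(-4 + I\right) \left(E + I\right)}{7}$)
$y{\left(g \right)} = \frac{1}{5 + g}$
$u = -23$
$y{\left(37 \right)} \left(\left(-5 + W{\left(4,5 \right)} \left(-9\right)\right) + u\right) = \frac{\left(-5 + \left(\left(- \frac{4}{7}\right) 5 - \frac{16}{7} + \frac{4^{2}}{7} + \frac{1}{7} \cdot 5 \cdot 4\right) \left(-9\right)\right) - 23}{5 + 37} = \frac{\left(-5 + \left(- \frac{20}{7} - \frac{16}{7} + \frac{1}{7} \cdot 16 + \frac{20}{7}\right) \left(-9\right)\right) - 23}{42} = \frac{\left(-5 + \left(- \frac{20}{7} - \frac{16}{7} + \frac{16}{7} + \frac{20}{7}\right) \left(-9\right)\right) - 23}{42} = \frac{\left(-5 + 0 \left(-9\right)\right) - 23}{42} = \frac{\left(-5 + 0\right) - 23}{42} = \frac{-5 - 23}{42} = \frac{1}{42} \left(-28\right) = - \frac{2}{3}$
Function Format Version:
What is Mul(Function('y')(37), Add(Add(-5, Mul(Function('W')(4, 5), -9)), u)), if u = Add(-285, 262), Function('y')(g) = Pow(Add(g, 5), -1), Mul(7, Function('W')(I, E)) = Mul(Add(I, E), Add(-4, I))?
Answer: Rational(-2, 3) ≈ -0.66667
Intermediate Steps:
Function('W')(I, E) = Mul(Rational(1, 7), Add(-4, I), Add(E, I)) (Function('W')(I, E) = Mul(Rational(1, 7), Mul(Add(I, E), Add(-4, I))) = Mul(Rational(1, 7), Mul(Add(E, I), Add(-4, I))) = Mul(Rational(1, 7), Mul(Add(-4, I), Add(E, I))) = Mul(Rational(1, 7), Add(-4, I), Add(E, I)))
Function('y')(g) = Pow(Add(5, g), -1)
u = -23
Mul(Function('y')(37), Add(Add(-5, Mul(Function('W')(4, 5), -9)), u)) = Mul(Pow(Add(5, 37), -1), Add(Add(-5, Mul(Add(Mul(Rational(-4, 7), 5), Mul(Rational(-4, 7), 4), Mul(Rational(1, 7), Pow(4, 2)), Mul(Rational(1, 7), 5, 4)), -9)), -23)) = Mul(Pow(42, -1), Add(Add(-5, Mul(Add(Rational(-20, 7), Rational(-16, 7), Mul(Rational(1, 7), 16), Rational(20, 7)), -9)), -23)) = Mul(Rational(1, 42), Add(Add(-5, Mul(Add(Rational(-20, 7), Rational(-16, 7), Rational(16, 7), Rational(20, 7)), -9)), -23)) = Mul(Rational(1, 42), Add(Add(-5, Mul(0, -9)), -23)) = Mul(Rational(1, 42), Add(Add(-5, 0), -23)) = Mul(Rational(1, 42), Add(-5, -23)) = Mul(Rational(1, 42), -28) = Rational(-2, 3)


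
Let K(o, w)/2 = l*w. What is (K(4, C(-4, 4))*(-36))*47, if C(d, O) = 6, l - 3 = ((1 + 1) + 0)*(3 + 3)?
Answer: -304560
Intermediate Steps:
l = 15 (l = 3 + ((1 + 1) + 0)*(3 + 3) = 3 + (2 + 0)*6 = 3 + 2*6 = 3 + 12 = 15)
K(o, w) = 30*w (K(o, w) = 2*(15*w) = 30*w)
(K(4, C(-4, 4))*(-36))*47 = ((30*6)*(-36))*47 = (180*(-36))*47 = -6480*47 = -304560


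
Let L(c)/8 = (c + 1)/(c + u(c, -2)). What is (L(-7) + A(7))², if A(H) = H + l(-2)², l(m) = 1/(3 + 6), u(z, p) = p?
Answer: 1000000/6561 ≈ 152.42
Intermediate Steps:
l(m) = ⅑ (l(m) = 1/9 = ⅑)
L(c) = 8*(1 + c)/(-2 + c) (L(c) = 8*((c + 1)/(c - 2)) = 8*((1 + c)/(-2 + c)) = 8*(1 + c)/(-2 + c))
A(H) = 1/81 + H (A(H) = H + (⅑)² = H + 1/81 = 1/81 + H)
(L(-7) + A(7))² = (8*(1 - 7)/(-2 - 7) + (1/81 + 7))² = (8*(-6)/(-9) + 568/81)² = (8*(-⅑)*(-6) + 568/81)² = (16/3 + 568/81)² = (1000/81)² = 1000000/6561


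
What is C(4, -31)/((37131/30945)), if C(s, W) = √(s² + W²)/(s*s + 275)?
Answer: 10315*√977/3601707 ≈ 0.089518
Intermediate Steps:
C(s, W) = √(W² + s²)/(275 + s²) (C(s, W) = √(W² + s²)/(s² + 275) = √(W² + s²)/(275 + s²))
C(4, -31)/((37131/30945)) = (√((-31)² + 4²)/(275 + 4²))/((37131/30945)) = (√(961 + 16)/(275 + 16))/((37131*(1/30945))) = (√977/291)/(12377/10315) = (√977/291)*(10315/12377) = 10315*√977/3601707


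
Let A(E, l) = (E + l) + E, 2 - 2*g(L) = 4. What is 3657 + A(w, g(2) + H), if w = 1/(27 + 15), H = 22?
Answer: 77239/21 ≈ 3678.0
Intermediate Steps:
g(L) = -1 (g(L) = 1 - ½*4 = 1 - 2 = -1)
w = 1/42 ≈ 0.023810
A(E, l) = l + 2*E
3657 + A(w, g(2) + H) = 3657 + ((-1 + 22) + 2*(1/42)) = 3657 + (21 + 1/21) = 3657 + 442/21 = 77239/21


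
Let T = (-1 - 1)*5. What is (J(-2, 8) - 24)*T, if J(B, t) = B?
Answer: 260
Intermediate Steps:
T = -10 (T = -2*5 = -10)
(J(-2, 8) - 24)*T = (-2 - 24)*(-10) = -26*(-10) = 260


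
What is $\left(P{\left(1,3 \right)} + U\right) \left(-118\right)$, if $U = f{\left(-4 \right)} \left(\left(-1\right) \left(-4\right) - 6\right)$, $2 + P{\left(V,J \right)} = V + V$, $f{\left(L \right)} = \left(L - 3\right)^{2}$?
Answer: $11564$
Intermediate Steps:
$f{\left(L \right)} = \left(-3 + L\right)^{2}$
$P{\left(V,J \right)} = -2 + 2 V$ ($P{\left(V,J \right)} = -2 + \left(V + V\right) = -2 + 2 V$)
$U = -98$ ($U = \left(-3 - 4\right)^{2} \left(\left(-1\right) \left(-4\right) - 6\right) = \left(-7\right)^{2} \left(4 - 6\right) = 49 \left(-2\right) = -98$)
$\left(P{\left(1,3 \right)} + U\right) \left(-118\right) = \left(\left(-2 + 2 \cdot 1\right) - 98\right) \left(-118\right) = \left(\left(-2 + 2\right) - 98\right) \left(-118\right) = \left(0 - 98\right) \left(-118\right) = \left(-98\right) \left(-118\right) = 11564$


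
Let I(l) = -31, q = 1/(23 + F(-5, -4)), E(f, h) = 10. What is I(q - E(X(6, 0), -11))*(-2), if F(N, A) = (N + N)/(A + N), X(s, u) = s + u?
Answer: 62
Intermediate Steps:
F(N, A) = 2*N/(A + N) (F(N, A) = (2*N)/(A + N) = 2*N/(A + N))
q = 9/217 (q = 1/(23 + 2*(-5)/(-4 - 5)) = 1/(23 + 2*(-5)/(-9)) = 1/(23 + 2*(-5)*(-⅑)) = 1/(23 + 10/9) = 1/(217/9) = 9/217 ≈ 0.041475)
I(q - E(X(6, 0), -11))*(-2) = -31*(-2) = 62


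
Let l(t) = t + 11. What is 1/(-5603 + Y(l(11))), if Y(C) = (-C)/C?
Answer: -1/5604 ≈ -0.00017844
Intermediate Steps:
l(t) = 11 + t
Y(C) = -1
1/(-5603 + Y(l(11))) = 1/(-5603 - 1) = 1/(-5604) = -1/5604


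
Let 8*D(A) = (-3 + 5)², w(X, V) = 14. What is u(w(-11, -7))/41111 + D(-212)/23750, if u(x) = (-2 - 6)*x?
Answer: -754127/278967500 ≈ -0.0027033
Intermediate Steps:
D(A) = ½ (D(A) = (-3 + 5)²/8 = (⅛)*2² = (⅛)*4 = ½)
u(x) = -8*x
u(w(-11, -7))/41111 + D(-212)/23750 = -8*14/41111 + (½)/23750 = -112*1/41111 + (½)*(1/23750) = -16/5873 + 1/47500 = -754127/278967500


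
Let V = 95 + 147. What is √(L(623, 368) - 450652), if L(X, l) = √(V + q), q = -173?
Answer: √(-450652 + √69) ≈ 671.3*I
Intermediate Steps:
V = 242
L(X, l) = √69 (L(X, l) = √(242 - 173) = √69)
√(L(623, 368) - 450652) = √(√69 - 450652) = √(-450652 + √69)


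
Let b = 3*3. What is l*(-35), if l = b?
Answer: -315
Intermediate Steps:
b = 9
l = 9
l*(-35) = 9*(-35) = -315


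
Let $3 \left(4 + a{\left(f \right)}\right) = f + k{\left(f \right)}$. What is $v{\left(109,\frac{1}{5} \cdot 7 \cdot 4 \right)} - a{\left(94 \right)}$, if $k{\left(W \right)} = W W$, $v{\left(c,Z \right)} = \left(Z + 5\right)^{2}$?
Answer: $- \frac{214523}{75} \approx -2860.3$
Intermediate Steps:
$v{\left(c,Z \right)} = \left(5 + Z\right)^{2}$
$k{\left(W \right)} = W^{2}$
$a{\left(f \right)} = -4 + \frac{f}{3} + \frac{f^{2}}{3}$ ($a{\left(f \right)} = -4 + \frac{f + f^{2}}{3} = -4 + \left(\frac{f}{3} + \frac{f^{2}}{3}\right) = -4 + \frac{f}{3} + \frac{f^{2}}{3}$)
$v{\left(109,\frac{1}{5} \cdot 7 \cdot 4 \right)} - a{\left(94 \right)} = \left(5 + \frac{1}{5} \cdot 7 \cdot 4\right)^{2} - \left(-4 + \frac{1}{3} \cdot 94 + \frac{94^{2}}{3}\right) = \left(5 + \frac{1}{5} \cdot 7 \cdot 4\right)^{2} - \left(-4 + \frac{94}{3} + \frac{1}{3} \cdot 8836\right) = \left(5 + \frac{7}{5} \cdot 4\right)^{2} - \left(-4 + \frac{94}{3} + \frac{8836}{3}\right) = \left(5 + \frac{28}{5}\right)^{2} - \frac{8918}{3} = \left(\frac{53}{5}\right)^{2} - \frac{8918}{3} = \frac{2809}{25} - \frac{8918}{3} = - \frac{214523}{75}$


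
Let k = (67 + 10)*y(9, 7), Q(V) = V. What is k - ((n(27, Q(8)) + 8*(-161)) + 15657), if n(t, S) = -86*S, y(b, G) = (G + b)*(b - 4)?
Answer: -7521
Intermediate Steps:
y(b, G) = (-4 + b)*(G + b) (y(b, G) = (G + b)*(-4 + b) = (-4 + b)*(G + b))
k = 6160 (k = (67 + 10)*(9**2 - 4*7 - 4*9 + 7*9) = 77*(81 - 28 - 36 + 63) = 77*80 = 6160)
k - ((n(27, Q(8)) + 8*(-161)) + 15657) = 6160 - ((-86*8 + 8*(-161)) + 15657) = 6160 - ((-688 - 1288) + 15657) = 6160 - (-1976 + 15657) = 6160 - 1*13681 = 6160 - 13681 = -7521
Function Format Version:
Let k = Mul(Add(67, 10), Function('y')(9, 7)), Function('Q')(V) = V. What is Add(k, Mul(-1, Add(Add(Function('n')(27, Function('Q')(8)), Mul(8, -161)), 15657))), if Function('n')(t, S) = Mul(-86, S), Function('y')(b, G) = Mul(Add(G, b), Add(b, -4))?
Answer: -7521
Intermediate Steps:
Function('y')(b, G) = Mul(Add(-4, b), Add(G, b)) (Function('y')(b, G) = Mul(Add(G, b), Add(-4, b)) = Mul(Add(-4, b), Add(G, b)))
k = 6160 (k = Mul(Add(67, 10), Add(Pow(9, 2), Mul(-4, 7), Mul(-4, 9), Mul(7, 9))) = Mul(77, Add(81, -28, -36, 63)) = Mul(77, 80) = 6160)
Add(k, Mul(-1, Add(Add(Function('n')(27, Function('Q')(8)), Mul(8, -161)), 15657))) = Add(6160, Mul(-1, Add(Add(Mul(-86, 8), Mul(8, -161)), 15657))) = Add(6160, Mul(-1, Add(Add(-688, -1288), 15657))) = Add(6160, Mul(-1, Add(-1976, 15657))) = Add(6160, Mul(-1, 13681)) = Add(6160, -13681) = -7521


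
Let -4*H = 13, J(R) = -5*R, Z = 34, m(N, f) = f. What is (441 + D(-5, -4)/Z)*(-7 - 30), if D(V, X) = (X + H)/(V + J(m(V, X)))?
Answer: -33285607/2040 ≈ -16316.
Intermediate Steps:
H = -13/4 (H = -¼*13 = -13/4 ≈ -3.2500)
D(V, X) = (-13/4 + X)/(V - 5*X) (D(V, X) = (X - 13/4)/(V - 5*X) = (-13/4 + X)/(V - 5*X))
(441 + D(-5, -4)/Z)*(-7 - 30) = (441 + ((-13/4 - 4)/(-5 - 5*(-4)))/34)*(-7 - 30) = (441 + (-29/4/(-5 + 20))*(1/34))*(-37) = (441 + (-29/4/15)*(1/34))*(-37) = (441 + ((1/15)*(-29/4))*(1/34))*(-37) = (441 - 29/60*1/34)*(-37) = (441 - 29/2040)*(-37) = (899611/2040)*(-37) = -33285607/2040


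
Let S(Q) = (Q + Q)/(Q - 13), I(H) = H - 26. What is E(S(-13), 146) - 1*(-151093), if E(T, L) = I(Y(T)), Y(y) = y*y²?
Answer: 151068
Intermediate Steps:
Y(y) = y³
I(H) = -26 + H
S(Q) = 2*Q/(-13 + Q) (S(Q) = (2*Q)/(-13 + Q) = 2*Q/(-13 + Q))
E(T, L) = -26 + T³
E(S(-13), 146) - 1*(-151093) = (-26 + (2*(-13)/(-13 - 13))³) - 1*(-151093) = (-26 + (2*(-13)/(-26))³) + 151093 = (-26 + (2*(-13)*(-1/26))³) + 151093 = (-26 + 1³) + 151093 = (-26 + 1) + 151093 = -25 + 151093 = 151068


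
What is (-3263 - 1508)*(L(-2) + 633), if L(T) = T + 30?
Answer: -3153631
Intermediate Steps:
L(T) = 30 + T
(-3263 - 1508)*(L(-2) + 633) = (-3263 - 1508)*((30 - 2) + 633) = -4771*(28 + 633) = -4771*661 = -3153631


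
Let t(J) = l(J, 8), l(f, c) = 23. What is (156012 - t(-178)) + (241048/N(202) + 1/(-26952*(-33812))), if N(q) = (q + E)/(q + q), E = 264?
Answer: 77494426380924425/212333138592 ≈ 3.6497e+5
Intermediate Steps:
t(J) = 23
N(q) = (264 + q)/(2*q) (N(q) = (q + 264)/(q + q) = (264 + q)/((2*q)) = (264 + q)*(1/(2*q)) = (264 + q)/(2*q))
(156012 - t(-178)) + (241048/N(202) + 1/(-26952*(-33812))) = (156012 - 1*23) + (241048/(((1/2)*(264 + 202)/202)) + 1/(-26952*(-33812))) = (156012 - 23) + (241048/(((1/2)*(1/202)*466)) - 1/26952*(-1/33812)) = 155989 + (241048/(233/202) + 1/911301024) = 155989 + (241048*(202/233) + 1/911301024) = 155989 + (48691696/233 + 1/911301024) = 155989 + 44372792425096937/212333138592 = 77494426380924425/212333138592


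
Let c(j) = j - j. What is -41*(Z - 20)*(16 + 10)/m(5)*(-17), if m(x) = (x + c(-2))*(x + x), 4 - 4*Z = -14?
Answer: -280891/50 ≈ -5617.8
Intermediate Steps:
Z = 9/2 (Z = 1 - ¼*(-14) = 1 + 7/2 = 9/2 ≈ 4.5000)
c(j) = 0
m(x) = 2*x² (m(x) = (x + 0)*(x + x) = x*(2*x) = 2*x²)
-41*(Z - 20)*(16 + 10)/m(5)*(-17) = -41*(9/2 - 20)*(16 + 10)/(2*5²)*(-17) = -41*(-31/2*26)/(2*25)*(-17) = -(-16523)/50*(-17) = -41*(-403/50)*(-17) = (16523/50)*(-17) = -280891/50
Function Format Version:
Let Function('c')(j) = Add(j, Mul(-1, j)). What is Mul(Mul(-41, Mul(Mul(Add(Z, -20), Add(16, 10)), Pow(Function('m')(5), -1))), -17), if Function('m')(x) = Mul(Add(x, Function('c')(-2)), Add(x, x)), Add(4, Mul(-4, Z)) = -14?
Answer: Rational(-280891, 50) ≈ -5617.8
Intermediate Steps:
Z = Rational(9, 2) (Z = Add(1, Mul(Rational(-1, 4), -14)) = Add(1, Rational(7, 2)) = Rational(9, 2) ≈ 4.5000)
Function('c')(j) = 0
Function('m')(x) = Mul(2, Pow(x, 2)) (Function('m')(x) = Mul(Add(x, 0), Add(x, x)) = Mul(x, Mul(2, x)) = Mul(2, Pow(x, 2)))
Mul(Mul(-41, Mul(Mul(Add(Z, -20), Add(16, 10)), Pow(Function('m')(5), -1))), -17) = Mul(Mul(-41, Mul(Mul(Add(Rational(9, 2), -20), Add(16, 10)), Pow(Mul(2, Pow(5, 2)), -1))), -17) = Mul(Mul(-41, Mul(Mul(Rational(-31, 2), 26), Pow(Mul(2, 25), -1))), -17) = Mul(Mul(-41, Mul(-403, Pow(50, -1))), -17) = Mul(Mul(-41, Mul(-403, Rational(1, 50))), -17) = Mul(Mul(-41, Rational(-403, 50)), -17) = Mul(Rational(16523, 50), -17) = Rational(-280891, 50)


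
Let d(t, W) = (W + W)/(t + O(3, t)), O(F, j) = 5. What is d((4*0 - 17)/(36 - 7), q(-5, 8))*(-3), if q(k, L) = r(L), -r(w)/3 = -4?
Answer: -261/16 ≈ -16.313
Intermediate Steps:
r(w) = 12 (r(w) = -3*(-4) = 12)
q(k, L) = 12
d(t, W) = 2*W/(5 + t) (d(t, W) = (W + W)/(t + 5) = (2*W)/(5 + t) = 2*W/(5 + t))
d((4*0 - 17)/(36 - 7), q(-5, 8))*(-3) = (2*12/(5 + (4*0 - 17)/(36 - 7)))*(-3) = (2*12/(5 + (0 - 17)/29))*(-3) = (2*12/(5 - 17*1/29))*(-3) = (2*12/(5 - 17/29))*(-3) = (2*12/(128/29))*(-3) = (2*12*(29/128))*(-3) = (87/16)*(-3) = -261/16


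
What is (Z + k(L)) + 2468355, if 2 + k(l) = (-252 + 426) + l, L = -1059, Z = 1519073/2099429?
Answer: 5180275394845/2099429 ≈ 2.4675e+6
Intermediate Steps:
Z = 1519073/2099429 (Z = 1519073*(1/2099429) = 1519073/2099429 ≈ 0.72357)
k(l) = 172 + l (k(l) = -2 + ((-252 + 426) + l) = -2 + (174 + l) = 172 + l)
(Z + k(L)) + 2468355 = (1519073/2099429 + (172 - 1059)) + 2468355 = (1519073/2099429 - 887) + 2468355 = -1860674450/2099429 + 2468355 = 5180275394845/2099429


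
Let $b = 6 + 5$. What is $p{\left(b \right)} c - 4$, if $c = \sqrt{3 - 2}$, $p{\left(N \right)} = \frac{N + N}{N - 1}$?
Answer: $- \frac{9}{5} \approx -1.8$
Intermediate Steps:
$b = 11$
$p{\left(N \right)} = \frac{2 N}{-1 + N}$
$c = 1$ ($c = \sqrt{1} = 1$)
$p{\left(b \right)} c - 4 = 2 \cdot 11 \frac{1}{-1 + 11} \cdot 1 - 4 = 2 \cdot 11 \cdot \frac{1}{10} \cdot 1 - 4 = \frac{11}{5} \cdot 1 - 4 = \frac{11}{5} - 4 = - \frac{9}{5}$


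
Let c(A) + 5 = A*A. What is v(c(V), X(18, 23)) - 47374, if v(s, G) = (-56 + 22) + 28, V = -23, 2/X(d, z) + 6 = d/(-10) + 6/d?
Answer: -47380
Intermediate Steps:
X(d, z) = 2/(-6 + 6/d - d/10) (X(d, z) = 2/(-6 + (d/(-10) + 6/d)) = 2/(-6 + (d*(-1/10) + 6/d)) = 2/(-6 + (-d/10 + 6/d)) = 2/(-6 + (6/d - d/10)) = 2/(-6 + 6/d - d/10))
c(A) = -5 + A**2 (c(A) = -5 + A*A = -5 + A**2)
v(s, G) = -6 (v(s, G) = -34 + 28 = -6)
v(c(V), X(18, 23)) - 47374 = -6 - 47374 = -47380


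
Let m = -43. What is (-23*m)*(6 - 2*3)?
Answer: 0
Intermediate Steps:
(-23*m)*(6 - 2*3) = (-23*(-43))*(6 - 2*3) = 989*(6 - 6) = 989*0 = 0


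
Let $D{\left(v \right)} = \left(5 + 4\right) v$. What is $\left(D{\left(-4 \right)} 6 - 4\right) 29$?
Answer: $-6380$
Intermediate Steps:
$D{\left(v \right)} = 9 v$
$\left(D{\left(-4 \right)} 6 - 4\right) 29 = \left(9 \left(-4\right) 6 - 4\right) 29 = \left(\left(-36\right) 6 - 4\right) 29 = \left(-216 - 4\right) 29 = \left(-220\right) 29 = -6380$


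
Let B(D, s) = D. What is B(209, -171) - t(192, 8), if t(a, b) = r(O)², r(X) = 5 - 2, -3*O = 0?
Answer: 200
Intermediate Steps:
O = 0 (O = -⅓*0 = 0)
r(X) = 3
t(a, b) = 9 (t(a, b) = 3² = 9)
B(209, -171) - t(192, 8) = 209 - 1*9 = 209 - 9 = 200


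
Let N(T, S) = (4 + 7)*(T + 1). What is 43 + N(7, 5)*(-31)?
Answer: -2685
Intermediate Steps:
N(T, S) = 11 + 11*T (N(T, S) = 11*(1 + T) = 11 + 11*T)
43 + N(7, 5)*(-31) = 43 + (11 + 11*7)*(-31) = 43 + (11 + 77)*(-31) = 43 + 88*(-31) = 43 - 2728 = -2685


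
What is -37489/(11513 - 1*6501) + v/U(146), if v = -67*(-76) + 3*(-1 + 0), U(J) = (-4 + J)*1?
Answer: 10091315/355852 ≈ 28.358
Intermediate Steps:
U(J) = -4 + J
v = 5089 (v = 5092 + 3*(-1) = 5092 - 3 = 5089)
-37489/(11513 - 1*6501) + v/U(146) = -37489/(11513 - 1*6501) + 5089/(-4 + 146) = -37489/(11513 - 6501) + 5089/142 = -37489/5012 + 5089*(1/142) = -37489*1/5012 + 5089/142 = -37489/5012 + 5089/142 = 10091315/355852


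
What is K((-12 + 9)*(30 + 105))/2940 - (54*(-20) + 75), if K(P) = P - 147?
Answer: 246179/245 ≈ 1004.8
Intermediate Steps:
K(P) = -147 + P
K((-12 + 9)*(30 + 105))/2940 - (54*(-20) + 75) = (-147 + (-12 + 9)*(30 + 105))/2940 - (54*(-20) + 75) = (-147 - 3*135)*(1/2940) - (-1080 + 75) = (-147 - 405)*(1/2940) - 1*(-1005) = -552*1/2940 + 1005 = -46/245 + 1005 = 246179/245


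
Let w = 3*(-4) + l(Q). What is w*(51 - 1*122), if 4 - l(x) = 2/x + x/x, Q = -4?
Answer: 1207/2 ≈ 603.50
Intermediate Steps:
l(x) = 3 - 2/x (l(x) = 4 - (2/x + x/x) = 4 - (2/x + 1) = 4 - (1 + 2/x) = 4 + (-1 - 2/x) = 3 - 2/x)
w = -17/2 (w = 3*(-4) + (3 - 2/(-4)) = -12 + (3 - 2*(-1/4)) = -12 + (3 + 1/2) = -12 + 7/2 = -17/2 ≈ -8.5000)
w*(51 - 1*122) = -17*(51 - 1*122)/2 = -17*(51 - 122)/2 = -17/2*(-71) = 1207/2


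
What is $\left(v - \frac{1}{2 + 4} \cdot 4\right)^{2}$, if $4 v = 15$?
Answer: $\frac{1369}{144} \approx 9.5069$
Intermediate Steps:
$v = \frac{15}{4}$ ($v = \frac{1}{4} \cdot 15 = \frac{15}{4} \approx 3.75$)
$\left(v - \frac{1}{2 + 4} \cdot 4\right)^{2} = \left(\frac{15}{4} - \frac{1}{2 + 4} \cdot 4\right)^{2} = \left(\frac{15}{4} - \frac{1}{6} \cdot 4\right)^{2} = \left(\frac{15}{4} - \frac{2}{3}\right)^{2} = \left(\frac{37}{12}\right)^{2} = \frac{1369}{144}$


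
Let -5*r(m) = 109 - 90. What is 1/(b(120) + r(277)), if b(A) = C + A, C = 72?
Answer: 5/941 ≈ 0.0053135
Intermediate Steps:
b(A) = 72 + A
r(m) = -19/5 (r(m) = -(109 - 90)/5 = -1/5*19 = -19/5)
1/(b(120) + r(277)) = 1/((72 + 120) - 19/5) = 1/(192 - 19/5) = 1/(941/5) = 5/941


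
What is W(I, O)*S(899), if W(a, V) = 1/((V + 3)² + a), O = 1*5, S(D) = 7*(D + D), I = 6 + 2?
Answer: 6293/36 ≈ 174.81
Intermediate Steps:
I = 8
S(D) = 14*D (S(D) = 7*(2*D) = 14*D)
O = 5
W(a, V) = 1/(a + (3 + V)²) (W(a, V) = 1/((3 + V)² + a) = 1/(a + (3 + V)²))
W(I, O)*S(899) = (14*899)/(8 + (3 + 5)²) = 12586/(8 + 8²) = 12586/(8 + 64) = 12586/72 = (1/72)*12586 = 6293/36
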